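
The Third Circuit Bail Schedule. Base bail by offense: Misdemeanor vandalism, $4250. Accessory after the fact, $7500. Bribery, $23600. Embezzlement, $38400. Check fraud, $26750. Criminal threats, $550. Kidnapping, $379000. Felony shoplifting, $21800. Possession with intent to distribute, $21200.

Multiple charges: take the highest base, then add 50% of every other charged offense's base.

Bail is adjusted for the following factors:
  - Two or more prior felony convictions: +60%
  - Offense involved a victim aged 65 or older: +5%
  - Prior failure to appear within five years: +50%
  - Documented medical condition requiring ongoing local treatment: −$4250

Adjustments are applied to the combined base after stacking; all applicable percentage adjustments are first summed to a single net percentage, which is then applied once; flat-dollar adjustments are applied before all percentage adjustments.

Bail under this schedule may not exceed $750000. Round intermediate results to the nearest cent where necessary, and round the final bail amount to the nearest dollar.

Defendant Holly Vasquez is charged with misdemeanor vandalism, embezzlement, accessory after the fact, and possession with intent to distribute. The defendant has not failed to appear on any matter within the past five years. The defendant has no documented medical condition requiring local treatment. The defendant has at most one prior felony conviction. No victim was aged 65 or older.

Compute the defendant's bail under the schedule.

Base amounts from the schedule: misdemeanor vandalism $4250; embezzlement $38400; accessory after the fact $7500; possession with intent to distribute $21200.
Stacking rule: highest base plus 50% of each additional charge. Highest is embezzlement at $38400. Additional: $4250 × 50% = $2125; $7500 × 50% = $3750; $21200 × 50% = $10600. Combined base = $38400 + $16475 = $54875.
No adjustment factors apply to this defendant.
$54875 is within the $750000 maximum.

$54875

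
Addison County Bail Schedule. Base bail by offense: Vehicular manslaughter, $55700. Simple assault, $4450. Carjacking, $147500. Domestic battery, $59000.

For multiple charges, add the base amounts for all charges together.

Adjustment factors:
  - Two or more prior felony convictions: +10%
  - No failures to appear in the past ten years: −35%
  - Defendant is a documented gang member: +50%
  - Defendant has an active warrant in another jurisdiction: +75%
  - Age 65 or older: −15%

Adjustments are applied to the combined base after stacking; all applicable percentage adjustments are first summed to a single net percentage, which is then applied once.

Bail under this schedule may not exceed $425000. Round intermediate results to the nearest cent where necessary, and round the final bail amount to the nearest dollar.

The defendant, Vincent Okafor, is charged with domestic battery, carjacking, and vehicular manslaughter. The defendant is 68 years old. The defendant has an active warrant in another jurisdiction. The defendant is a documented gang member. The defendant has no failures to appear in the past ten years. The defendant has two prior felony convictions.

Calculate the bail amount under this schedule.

Base amounts from the schedule: domestic battery $59000; carjacking $147500; vehicular manslaughter $55700.
Stacking rule: sum of all bases. $59000 + $147500 + $55700 = $262200.
Net percentage adjustment: +10% −35% +50% +75% −15% = +85%. $262200 × 1.85 = $485070.
Result $485070 exceeds the maximum of $425000; bail is capped at $425000.

$425000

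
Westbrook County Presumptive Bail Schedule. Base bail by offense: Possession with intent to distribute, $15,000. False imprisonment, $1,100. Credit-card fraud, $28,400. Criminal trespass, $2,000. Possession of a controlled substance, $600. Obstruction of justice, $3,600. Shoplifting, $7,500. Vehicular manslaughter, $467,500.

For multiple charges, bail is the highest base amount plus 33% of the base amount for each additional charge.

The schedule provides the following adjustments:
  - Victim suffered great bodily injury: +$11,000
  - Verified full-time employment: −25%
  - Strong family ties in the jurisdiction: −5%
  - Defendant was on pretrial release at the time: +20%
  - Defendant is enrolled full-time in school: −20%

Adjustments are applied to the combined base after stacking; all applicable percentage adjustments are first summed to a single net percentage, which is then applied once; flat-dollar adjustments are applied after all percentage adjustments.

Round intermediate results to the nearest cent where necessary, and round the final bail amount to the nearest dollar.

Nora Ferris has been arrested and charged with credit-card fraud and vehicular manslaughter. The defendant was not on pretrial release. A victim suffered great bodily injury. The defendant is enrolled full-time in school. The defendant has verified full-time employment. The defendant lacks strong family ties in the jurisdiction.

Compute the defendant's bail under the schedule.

Base amounts from the schedule: credit-card fraud $28,400; vehicular manslaughter $467,500.
Stacking rule: highest base plus 33% of each additional charge. Highest is vehicular manslaughter at $467,500. Additional: $28,400 × 33% = $9,372. Combined base = $467,500 + $9,372 = $476,872.
Net percentage adjustment: −25% −20% = −45%. $476,872 × 0.55 = $262,279.60.
Victim suffered great bodily injury (+$11,000 flat): $262,279.60 + $11,000 = $273,279.60.
Rounded to the nearest dollar: $273,280.

$273,280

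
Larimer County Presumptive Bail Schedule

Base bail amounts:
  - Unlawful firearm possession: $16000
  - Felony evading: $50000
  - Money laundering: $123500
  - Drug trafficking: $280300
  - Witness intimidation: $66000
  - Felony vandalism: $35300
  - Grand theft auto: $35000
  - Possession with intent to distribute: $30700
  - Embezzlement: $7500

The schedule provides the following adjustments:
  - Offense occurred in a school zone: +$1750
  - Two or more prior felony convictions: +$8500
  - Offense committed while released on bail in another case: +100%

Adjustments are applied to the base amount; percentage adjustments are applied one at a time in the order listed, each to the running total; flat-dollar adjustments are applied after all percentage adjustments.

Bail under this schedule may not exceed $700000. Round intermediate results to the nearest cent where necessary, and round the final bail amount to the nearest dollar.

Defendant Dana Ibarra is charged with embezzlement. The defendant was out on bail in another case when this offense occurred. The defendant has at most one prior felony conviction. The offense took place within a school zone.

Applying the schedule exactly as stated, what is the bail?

Base amounts from the schedule: embezzlement $7500.
Single charge. Combined base = $7500.
Offense committed while released on bail in another case (+100%): $7500 × 2 = $15000.
Offense occurred in a school zone (+$1750 flat): $15000 + $1750 = $16750.
$16750 is within the $700000 maximum.

$16750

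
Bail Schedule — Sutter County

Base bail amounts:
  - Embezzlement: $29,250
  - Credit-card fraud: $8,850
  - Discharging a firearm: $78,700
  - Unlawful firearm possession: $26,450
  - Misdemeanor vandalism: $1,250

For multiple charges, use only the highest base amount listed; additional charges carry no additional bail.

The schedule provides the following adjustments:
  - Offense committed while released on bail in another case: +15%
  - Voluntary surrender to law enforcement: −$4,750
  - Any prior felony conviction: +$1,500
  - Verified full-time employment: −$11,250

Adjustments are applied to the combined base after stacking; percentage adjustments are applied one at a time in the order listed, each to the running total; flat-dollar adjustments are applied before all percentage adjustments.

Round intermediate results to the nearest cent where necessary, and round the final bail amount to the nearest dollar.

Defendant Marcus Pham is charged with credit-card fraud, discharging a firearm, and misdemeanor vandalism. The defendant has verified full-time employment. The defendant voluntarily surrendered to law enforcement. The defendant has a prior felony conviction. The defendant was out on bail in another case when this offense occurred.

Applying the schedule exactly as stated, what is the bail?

$73,830

Base amounts from the schedule: credit-card fraud $8,850; discharging a firearm $78,700; misdemeanor vandalism $1,250.
Stacking rule: use the highest base only. Highest is discharging a firearm at $78,700. Combined base = $78,700.
Voluntary surrender to law enforcement (−$4,750 flat): $78,700 − $4,750 = $73,950.
Any prior felony conviction (+$1,500 flat): $73,950 + $1,500 = $75,450.
Verified full-time employment (−$11,250 flat): $75,450 − $11,250 = $64,200.
Offense committed while released on bail in another case (+15%): $64,200 × 1.15 = $73,830.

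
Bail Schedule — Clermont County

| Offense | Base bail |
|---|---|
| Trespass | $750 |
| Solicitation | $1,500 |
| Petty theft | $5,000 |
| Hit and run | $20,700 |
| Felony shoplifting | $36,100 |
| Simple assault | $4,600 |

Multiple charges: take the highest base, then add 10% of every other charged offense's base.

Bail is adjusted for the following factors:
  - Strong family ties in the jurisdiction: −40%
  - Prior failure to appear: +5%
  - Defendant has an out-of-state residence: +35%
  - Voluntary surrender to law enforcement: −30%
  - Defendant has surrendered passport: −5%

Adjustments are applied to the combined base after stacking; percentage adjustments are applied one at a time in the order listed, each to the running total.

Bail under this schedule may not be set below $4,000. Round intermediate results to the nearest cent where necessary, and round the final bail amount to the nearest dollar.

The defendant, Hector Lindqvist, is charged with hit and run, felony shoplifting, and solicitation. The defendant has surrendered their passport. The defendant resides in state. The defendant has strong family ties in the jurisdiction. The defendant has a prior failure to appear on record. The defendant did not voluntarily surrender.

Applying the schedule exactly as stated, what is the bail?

Base amounts from the schedule: hit and run $20,700; felony shoplifting $36,100; solicitation $1,500.
Stacking rule: highest base plus 10% of each additional charge. Highest is felony shoplifting at $36,100. Additional: $20,700 × 10% = $2,070; $1,500 × 10% = $150. Combined base = $36,100 + $2,220 = $38,320.
Strong family ties in the jurisdiction (−40%): $38,320 × 0.6 = $22,992.
Prior failure to appear (+5%): $22,992 × 1.05 = $24,141.60.
Defendant has surrendered passport (−5%): $24,141.60 × 0.95 = $22,934.52.
$22,934.52 is at or above the $4,000 minimum.
Rounded to the nearest dollar: $22,935.

$22,935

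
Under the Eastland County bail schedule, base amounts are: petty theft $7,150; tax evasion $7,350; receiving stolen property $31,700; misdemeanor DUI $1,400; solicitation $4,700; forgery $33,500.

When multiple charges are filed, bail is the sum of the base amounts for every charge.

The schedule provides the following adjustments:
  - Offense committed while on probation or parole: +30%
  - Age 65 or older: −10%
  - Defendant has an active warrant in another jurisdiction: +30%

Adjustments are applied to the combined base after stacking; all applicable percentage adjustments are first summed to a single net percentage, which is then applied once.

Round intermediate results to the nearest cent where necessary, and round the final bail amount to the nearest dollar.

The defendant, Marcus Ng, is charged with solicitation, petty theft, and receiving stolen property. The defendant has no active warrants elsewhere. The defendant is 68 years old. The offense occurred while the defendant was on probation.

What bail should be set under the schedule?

Base amounts from the schedule: solicitation $4,700; petty theft $7,150; receiving stolen property $31,700.
Stacking rule: sum of all bases. $4,700 + $7,150 + $31,700 = $43,550.
Net percentage adjustment: +30% −10% = +20%. $43,550 × 1.2 = $52,260.

$52,260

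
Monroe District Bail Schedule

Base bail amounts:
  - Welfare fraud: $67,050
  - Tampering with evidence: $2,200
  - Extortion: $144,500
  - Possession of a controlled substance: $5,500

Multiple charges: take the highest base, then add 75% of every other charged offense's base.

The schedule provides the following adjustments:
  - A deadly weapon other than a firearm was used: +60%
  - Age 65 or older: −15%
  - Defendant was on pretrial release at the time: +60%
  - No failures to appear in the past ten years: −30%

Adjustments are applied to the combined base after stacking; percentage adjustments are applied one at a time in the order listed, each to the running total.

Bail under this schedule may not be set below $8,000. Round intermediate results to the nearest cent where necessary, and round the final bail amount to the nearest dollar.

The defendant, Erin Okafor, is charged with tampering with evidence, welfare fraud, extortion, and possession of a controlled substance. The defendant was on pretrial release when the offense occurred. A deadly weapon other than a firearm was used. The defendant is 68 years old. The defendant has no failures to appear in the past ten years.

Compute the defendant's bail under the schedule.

$305,497

Base amounts from the schedule: tampering with evidence $2,200; welfare fraud $67,050; extortion $144,500; possession of a controlled substance $5,500.
Stacking rule: highest base plus 75% of each additional charge. Highest is extortion at $144,500. Additional: $2,200 × 75% = $1,650; $67,050 × 75% = $50,287.50; $5,500 × 75% = $4,125. Combined base = $144,500 + $56,062.50 = $200,562.50.
A deadly weapon other than a firearm was used (+60%): $200,562.50 × 1.6 = $320,900.
Age 65 or older (−15%): $320,900 × 0.85 = $272,765.
Defendant was on pretrial release at the time (+60%): $272,765 × 1.6 = $436,424.
No failures to appear in the past ten years (−30%): $436,424 × 0.7 = $305,496.80.
$305,496.80 is at or above the $8,000 minimum.
Rounded to the nearest dollar: $305,497.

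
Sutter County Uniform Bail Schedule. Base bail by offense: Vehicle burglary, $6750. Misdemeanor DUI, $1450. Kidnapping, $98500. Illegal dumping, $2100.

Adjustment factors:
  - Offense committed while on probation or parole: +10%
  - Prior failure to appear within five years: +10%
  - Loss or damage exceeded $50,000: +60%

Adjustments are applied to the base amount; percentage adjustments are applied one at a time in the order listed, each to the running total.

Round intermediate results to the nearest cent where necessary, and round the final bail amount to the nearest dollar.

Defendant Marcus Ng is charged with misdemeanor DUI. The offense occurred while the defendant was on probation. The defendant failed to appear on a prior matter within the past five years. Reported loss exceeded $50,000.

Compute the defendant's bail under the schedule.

$2807

Base amounts from the schedule: misdemeanor DUI $1450.
Single charge. Combined base = $1450.
Offense committed while on probation or parole (+10%): $1450 × 1.1 = $1595.
Prior failure to appear within five years (+10%): $1595 × 1.1 = $1754.50.
Loss or damage exceeded $50,000 (+60%): $1754.50 × 1.6 = $2807.20.
Rounded to the nearest dollar: $2807.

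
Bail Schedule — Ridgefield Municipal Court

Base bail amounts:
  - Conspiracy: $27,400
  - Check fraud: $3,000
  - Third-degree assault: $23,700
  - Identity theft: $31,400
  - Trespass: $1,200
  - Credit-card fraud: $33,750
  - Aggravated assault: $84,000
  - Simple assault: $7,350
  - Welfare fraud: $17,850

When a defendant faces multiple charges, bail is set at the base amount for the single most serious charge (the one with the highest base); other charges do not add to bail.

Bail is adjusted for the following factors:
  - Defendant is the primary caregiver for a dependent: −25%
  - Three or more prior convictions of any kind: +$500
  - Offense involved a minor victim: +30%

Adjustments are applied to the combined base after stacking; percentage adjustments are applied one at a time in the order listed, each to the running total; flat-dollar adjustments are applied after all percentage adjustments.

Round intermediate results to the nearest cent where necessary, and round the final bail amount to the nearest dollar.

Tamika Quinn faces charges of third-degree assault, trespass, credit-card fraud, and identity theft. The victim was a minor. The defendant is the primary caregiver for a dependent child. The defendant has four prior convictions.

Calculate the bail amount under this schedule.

$33,406

Base amounts from the schedule: third-degree assault $23,700; trespass $1,200; credit-card fraud $33,750; identity theft $31,400.
Stacking rule: use the highest base only. Highest is credit-card fraud at $33,750. Combined base = $33,750.
Defendant is the primary caregiver for a dependent (−25%): $33,750 × 0.75 = $25,312.50.
Offense involved a minor victim (+30%): $25,312.50 × 1.3 = $32,906.25.
Three or more prior convictions of any kind (+$500 flat): $32,906.25 + $500 = $33,406.25.
Rounded to the nearest dollar: $33,406.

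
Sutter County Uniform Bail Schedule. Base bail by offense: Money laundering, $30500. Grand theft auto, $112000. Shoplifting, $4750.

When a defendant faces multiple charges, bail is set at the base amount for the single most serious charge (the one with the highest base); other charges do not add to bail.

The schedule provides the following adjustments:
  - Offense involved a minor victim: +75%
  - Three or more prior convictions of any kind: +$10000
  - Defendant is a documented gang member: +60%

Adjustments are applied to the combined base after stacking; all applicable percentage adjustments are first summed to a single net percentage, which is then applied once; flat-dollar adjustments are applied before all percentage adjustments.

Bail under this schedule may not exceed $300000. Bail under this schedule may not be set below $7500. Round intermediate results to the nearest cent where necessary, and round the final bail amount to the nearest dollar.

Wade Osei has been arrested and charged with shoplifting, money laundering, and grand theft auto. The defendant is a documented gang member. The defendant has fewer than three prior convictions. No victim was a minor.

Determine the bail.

$179200

Base amounts from the schedule: shoplifting $4750; money laundering $30500; grand theft auto $112000.
Stacking rule: use the highest base only. Highest is grand theft auto at $112000. Combined base = $112000.
Defendant is a documented gang member (+60%): $112000 × 1.6 = $179200.
$179200 is within the $300000 maximum.
$179200 is at or above the $7500 minimum.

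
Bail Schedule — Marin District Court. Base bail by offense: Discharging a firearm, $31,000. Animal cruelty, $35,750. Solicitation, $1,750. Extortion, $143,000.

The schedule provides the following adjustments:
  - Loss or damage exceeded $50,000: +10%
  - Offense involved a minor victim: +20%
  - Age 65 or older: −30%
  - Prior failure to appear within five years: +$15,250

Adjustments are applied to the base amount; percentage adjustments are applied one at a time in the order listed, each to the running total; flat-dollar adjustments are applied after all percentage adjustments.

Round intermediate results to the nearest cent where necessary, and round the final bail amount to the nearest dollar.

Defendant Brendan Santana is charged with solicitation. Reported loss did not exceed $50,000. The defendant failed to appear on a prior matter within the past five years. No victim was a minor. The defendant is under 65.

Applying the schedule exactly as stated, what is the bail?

$17,000

Base amounts from the schedule: solicitation $1,750.
Single charge. Combined base = $1,750.
Prior failure to appear within five years (+$15,250 flat): $1,750 + $15,250 = $17,000.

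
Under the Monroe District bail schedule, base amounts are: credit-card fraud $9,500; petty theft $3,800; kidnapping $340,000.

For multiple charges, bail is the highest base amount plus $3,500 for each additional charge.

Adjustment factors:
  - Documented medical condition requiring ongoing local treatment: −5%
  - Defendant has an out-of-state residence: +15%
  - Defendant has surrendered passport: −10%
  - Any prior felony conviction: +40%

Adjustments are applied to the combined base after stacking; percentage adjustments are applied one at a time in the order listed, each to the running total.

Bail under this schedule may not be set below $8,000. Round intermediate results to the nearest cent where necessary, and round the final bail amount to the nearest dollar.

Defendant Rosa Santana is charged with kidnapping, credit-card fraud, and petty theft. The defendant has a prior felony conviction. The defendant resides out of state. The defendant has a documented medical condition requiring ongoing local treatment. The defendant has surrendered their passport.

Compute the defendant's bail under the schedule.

Base amounts from the schedule: kidnapping $340,000; credit-card fraud $9,500; petty theft $3,800.
Stacking rule: highest base plus $3,500 per additional charge. Highest is kidnapping at $340,000; 2 additional charges → +$7,000. Combined base = $347,000.
Documented medical condition requiring ongoing local treatment (−5%): $347,000 × 0.95 = $329,650.
Defendant has an out-of-state residence (+15%): $329,650 × 1.15 = $379,097.50.
Defendant has surrendered passport (−10%): $379,097.50 × 0.9 = $341,187.75.
Any prior felony conviction (+40%): $341,187.75 × 1.4 = $477,662.85.
$477,662.85 is at or above the $8,000 minimum.
Rounded to the nearest dollar: $477,663.

$477,663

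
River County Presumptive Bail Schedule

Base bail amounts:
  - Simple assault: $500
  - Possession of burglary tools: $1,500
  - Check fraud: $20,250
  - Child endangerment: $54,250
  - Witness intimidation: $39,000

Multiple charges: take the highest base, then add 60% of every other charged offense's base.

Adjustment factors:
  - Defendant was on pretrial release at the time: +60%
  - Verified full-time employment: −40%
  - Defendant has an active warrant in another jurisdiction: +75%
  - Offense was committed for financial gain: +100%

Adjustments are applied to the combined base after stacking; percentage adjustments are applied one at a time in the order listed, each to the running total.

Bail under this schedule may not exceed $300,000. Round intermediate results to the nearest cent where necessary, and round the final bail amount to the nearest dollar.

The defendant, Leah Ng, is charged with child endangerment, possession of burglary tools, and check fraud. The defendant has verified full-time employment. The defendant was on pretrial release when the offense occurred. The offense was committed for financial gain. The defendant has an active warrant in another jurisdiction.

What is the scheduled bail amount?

$226,128

Base amounts from the schedule: child endangerment $54,250; possession of burglary tools $1,500; check fraud $20,250.
Stacking rule: highest base plus 60% of each additional charge. Highest is child endangerment at $54,250. Additional: $1,500 × 60% = $900; $20,250 × 60% = $12,150. Combined base = $54,250 + $13,050 = $67,300.
Defendant was on pretrial release at the time (+60%): $67,300 × 1.6 = $107,680.
Verified full-time employment (−40%): $107,680 × 0.6 = $64,608.
Defendant has an active warrant in another jurisdiction (+75%): $64,608 × 1.75 = $113,064.
Offense was committed for financial gain (+100%): $113,064 × 2 = $226,128.
$226,128 is within the $300,000 maximum.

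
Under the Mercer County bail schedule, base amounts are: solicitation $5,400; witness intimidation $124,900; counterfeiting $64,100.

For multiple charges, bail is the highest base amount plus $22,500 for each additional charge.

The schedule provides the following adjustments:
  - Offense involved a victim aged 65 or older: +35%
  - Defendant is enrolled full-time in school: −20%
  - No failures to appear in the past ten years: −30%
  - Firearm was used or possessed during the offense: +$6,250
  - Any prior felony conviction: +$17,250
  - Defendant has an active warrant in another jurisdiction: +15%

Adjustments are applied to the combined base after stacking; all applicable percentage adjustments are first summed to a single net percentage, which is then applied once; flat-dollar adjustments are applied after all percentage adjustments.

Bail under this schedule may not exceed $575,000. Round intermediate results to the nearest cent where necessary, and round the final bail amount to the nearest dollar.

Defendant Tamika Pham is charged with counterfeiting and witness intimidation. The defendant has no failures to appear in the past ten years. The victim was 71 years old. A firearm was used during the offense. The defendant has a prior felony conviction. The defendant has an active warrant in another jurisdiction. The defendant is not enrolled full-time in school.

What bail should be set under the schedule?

$200,380

Base amounts from the schedule: counterfeiting $64,100; witness intimidation $124,900.
Stacking rule: highest base plus $22,500 per additional charge. Highest is witness intimidation at $124,900; 1 additional charge → +$22,500. Combined base = $147,400.
Net percentage adjustment: +35% −30% +15% = +20%. $147,400 × 1.2 = $176,880.
Firearm was used or possessed during the offense (+$6,250 flat): $176,880 + $6,250 = $183,130.
Any prior felony conviction (+$17,250 flat): $183,130 + $17,250 = $200,380.
$200,380 is within the $575,000 maximum.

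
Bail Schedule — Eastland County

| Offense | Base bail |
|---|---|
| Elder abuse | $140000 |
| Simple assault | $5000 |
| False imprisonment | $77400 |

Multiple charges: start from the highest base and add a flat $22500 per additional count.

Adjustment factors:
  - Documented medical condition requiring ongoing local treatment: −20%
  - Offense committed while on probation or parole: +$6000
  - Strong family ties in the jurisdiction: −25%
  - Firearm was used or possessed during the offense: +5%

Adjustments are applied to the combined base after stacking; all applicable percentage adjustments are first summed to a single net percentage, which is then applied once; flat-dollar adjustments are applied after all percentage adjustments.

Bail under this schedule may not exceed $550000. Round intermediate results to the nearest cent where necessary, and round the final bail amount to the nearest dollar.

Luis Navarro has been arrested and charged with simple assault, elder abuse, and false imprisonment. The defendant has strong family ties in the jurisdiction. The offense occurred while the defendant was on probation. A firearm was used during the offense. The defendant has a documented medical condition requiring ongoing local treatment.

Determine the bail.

Base amounts from the schedule: simple assault $5000; elder abuse $140000; false imprisonment $77400.
Stacking rule: highest base plus $22500 per additional charge. Highest is elder abuse at $140000; 2 additional charges → +$45000. Combined base = $185000.
Net percentage adjustment: −20% −25% +5% = −40%. $185000 × 0.6 = $111000.
Offense committed while on probation or parole (+$6000 flat): $111000 + $6000 = $117000.
$117000 is within the $550000 maximum.

$117000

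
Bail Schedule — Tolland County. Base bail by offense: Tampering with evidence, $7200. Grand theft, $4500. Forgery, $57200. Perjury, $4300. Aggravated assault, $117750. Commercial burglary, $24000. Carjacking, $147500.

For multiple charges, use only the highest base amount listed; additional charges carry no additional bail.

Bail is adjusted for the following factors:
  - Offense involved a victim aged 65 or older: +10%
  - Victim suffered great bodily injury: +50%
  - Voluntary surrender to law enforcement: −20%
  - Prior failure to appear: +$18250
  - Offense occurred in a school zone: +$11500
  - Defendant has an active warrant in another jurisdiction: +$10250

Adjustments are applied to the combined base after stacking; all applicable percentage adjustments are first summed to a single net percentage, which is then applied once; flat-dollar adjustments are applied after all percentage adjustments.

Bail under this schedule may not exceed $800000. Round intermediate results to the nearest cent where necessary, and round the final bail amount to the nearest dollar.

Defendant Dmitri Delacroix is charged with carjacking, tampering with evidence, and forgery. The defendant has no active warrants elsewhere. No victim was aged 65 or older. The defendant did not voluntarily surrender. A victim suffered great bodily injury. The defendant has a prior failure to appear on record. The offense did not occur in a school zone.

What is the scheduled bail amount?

Base amounts from the schedule: carjacking $147500; tampering with evidence $7200; forgery $57200.
Stacking rule: use the highest base only. Highest is carjacking at $147500. Combined base = $147500.
Victim suffered great bodily injury (+50%): $147500 × 1.5 = $221250.
Prior failure to appear (+$18250 flat): $221250 + $18250 = $239500.
$239500 is within the $800000 maximum.

$239500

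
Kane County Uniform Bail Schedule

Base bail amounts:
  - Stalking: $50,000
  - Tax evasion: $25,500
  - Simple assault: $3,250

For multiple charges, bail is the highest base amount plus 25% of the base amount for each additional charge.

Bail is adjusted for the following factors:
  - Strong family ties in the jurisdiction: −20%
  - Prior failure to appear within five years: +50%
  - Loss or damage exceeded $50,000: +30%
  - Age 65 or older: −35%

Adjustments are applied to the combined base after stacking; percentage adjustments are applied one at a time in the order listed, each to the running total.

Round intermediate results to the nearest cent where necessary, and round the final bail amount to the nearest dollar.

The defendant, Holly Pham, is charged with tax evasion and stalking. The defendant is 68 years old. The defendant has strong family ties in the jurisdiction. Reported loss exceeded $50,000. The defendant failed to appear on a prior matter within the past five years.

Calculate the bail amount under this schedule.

Base amounts from the schedule: tax evasion $25,500; stalking $50,000.
Stacking rule: highest base plus 25% of each additional charge. Highest is stalking at $50,000. Additional: $25,500 × 25% = $6,375. Combined base = $50,000 + $6,375 = $56,375.
Strong family ties in the jurisdiction (−20%): $56,375 × 0.8 = $45,100.
Prior failure to appear within five years (+50%): $45,100 × 1.5 = $67,650.
Loss or damage exceeded $50,000 (+30%): $67,650 × 1.3 = $87,945.
Age 65 or older (−35%): $87,945 × 0.65 = $57,164.25.
Rounded to the nearest dollar: $57,164.

$57,164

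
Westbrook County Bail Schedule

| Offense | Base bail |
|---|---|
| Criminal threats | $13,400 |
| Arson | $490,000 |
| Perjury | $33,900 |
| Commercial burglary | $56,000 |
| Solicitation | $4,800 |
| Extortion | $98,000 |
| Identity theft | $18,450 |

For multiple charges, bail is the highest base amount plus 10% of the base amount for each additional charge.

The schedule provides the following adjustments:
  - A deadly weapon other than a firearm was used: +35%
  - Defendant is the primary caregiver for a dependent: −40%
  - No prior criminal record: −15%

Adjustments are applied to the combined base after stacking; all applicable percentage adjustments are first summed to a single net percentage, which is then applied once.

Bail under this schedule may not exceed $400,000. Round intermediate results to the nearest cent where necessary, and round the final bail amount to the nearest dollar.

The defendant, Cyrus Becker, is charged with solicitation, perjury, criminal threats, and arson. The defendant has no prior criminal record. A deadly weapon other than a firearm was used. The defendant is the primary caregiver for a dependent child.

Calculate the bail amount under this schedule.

Base amounts from the schedule: solicitation $4,800; perjury $33,900; criminal threats $13,400; arson $490,000.
Stacking rule: highest base plus 10% of each additional charge. Highest is arson at $490,000. Additional: $4,800 × 10% = $480; $33,900 × 10% = $3,390; $13,400 × 10% = $1,340. Combined base = $490,000 + $5,210 = $495,210.
Net percentage adjustment: +35% −40% −15% = −20%. $495,210 × 0.8 = $396,168.
$396,168 is within the $400,000 maximum.

$396,168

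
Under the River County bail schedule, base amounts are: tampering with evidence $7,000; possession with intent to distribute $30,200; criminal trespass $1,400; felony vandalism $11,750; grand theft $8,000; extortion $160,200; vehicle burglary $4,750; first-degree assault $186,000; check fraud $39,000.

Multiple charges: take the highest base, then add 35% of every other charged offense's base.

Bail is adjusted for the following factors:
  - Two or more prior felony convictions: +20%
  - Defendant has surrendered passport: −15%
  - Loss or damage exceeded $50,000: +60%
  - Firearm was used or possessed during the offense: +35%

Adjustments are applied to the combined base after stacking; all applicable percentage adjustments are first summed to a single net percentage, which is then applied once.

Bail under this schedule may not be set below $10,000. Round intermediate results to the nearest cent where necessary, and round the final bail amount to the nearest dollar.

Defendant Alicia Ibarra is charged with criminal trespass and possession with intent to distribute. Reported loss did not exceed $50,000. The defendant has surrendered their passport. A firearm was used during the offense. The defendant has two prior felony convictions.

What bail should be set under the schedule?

Base amounts from the schedule: criminal trespass $1,400; possession with intent to distribute $30,200.
Stacking rule: highest base plus 35% of each additional charge. Highest is possession with intent to distribute at $30,200. Additional: $1,400 × 35% = $490. Combined base = $30,200 + $490 = $30,690.
Net percentage adjustment: +20% −15% +35% = +40%. $30,690 × 1.4 = $42,966.
$42,966 is at or above the $10,000 minimum.

$42,966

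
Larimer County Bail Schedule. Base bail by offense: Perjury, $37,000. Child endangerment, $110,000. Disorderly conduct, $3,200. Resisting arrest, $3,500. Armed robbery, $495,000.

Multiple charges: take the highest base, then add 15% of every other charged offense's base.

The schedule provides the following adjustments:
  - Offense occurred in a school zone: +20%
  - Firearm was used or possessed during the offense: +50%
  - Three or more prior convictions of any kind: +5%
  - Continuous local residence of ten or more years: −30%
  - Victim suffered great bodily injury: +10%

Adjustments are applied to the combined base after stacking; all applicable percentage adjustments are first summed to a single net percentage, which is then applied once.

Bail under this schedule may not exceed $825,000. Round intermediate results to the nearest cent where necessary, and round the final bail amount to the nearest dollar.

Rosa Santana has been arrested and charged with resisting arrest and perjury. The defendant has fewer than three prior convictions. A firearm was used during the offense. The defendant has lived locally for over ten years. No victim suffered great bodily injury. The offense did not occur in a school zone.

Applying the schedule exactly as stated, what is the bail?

$45,030

Base amounts from the schedule: resisting arrest $3,500; perjury $37,000.
Stacking rule: highest base plus 15% of each additional charge. Highest is perjury at $37,000. Additional: $3,500 × 15% = $525. Combined base = $37,000 + $525 = $37,525.
Net percentage adjustment: +50% −30% = +20%. $37,525 × 1.2 = $45,030.
$45,030 is within the $825,000 maximum.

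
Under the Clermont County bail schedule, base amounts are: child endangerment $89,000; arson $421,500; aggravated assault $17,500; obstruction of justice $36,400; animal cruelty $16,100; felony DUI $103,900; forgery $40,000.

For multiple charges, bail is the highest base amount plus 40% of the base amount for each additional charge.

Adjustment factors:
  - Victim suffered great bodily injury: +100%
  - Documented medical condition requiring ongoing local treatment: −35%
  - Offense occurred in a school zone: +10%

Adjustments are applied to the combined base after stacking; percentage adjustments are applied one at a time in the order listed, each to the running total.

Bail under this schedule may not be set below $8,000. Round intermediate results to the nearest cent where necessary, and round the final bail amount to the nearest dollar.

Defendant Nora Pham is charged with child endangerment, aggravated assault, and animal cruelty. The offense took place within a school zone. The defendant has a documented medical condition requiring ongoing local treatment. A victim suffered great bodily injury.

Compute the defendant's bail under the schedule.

Base amounts from the schedule: child endangerment $89,000; aggravated assault $17,500; animal cruelty $16,100.
Stacking rule: highest base plus 40% of each additional charge. Highest is child endangerment at $89,000. Additional: $17,500 × 40% = $7,000; $16,100 × 40% = $6,440. Combined base = $89,000 + $13,440 = $102,440.
Victim suffered great bodily injury (+100%): $102,440 × 2 = $204,880.
Documented medical condition requiring ongoing local treatment (−35%): $204,880 × 0.65 = $133,172.
Offense occurred in a school zone (+10%): $133,172 × 1.1 = $146,489.20.
$146,489.20 is at or above the $8,000 minimum.
Rounded to the nearest dollar: $146,489.

$146,489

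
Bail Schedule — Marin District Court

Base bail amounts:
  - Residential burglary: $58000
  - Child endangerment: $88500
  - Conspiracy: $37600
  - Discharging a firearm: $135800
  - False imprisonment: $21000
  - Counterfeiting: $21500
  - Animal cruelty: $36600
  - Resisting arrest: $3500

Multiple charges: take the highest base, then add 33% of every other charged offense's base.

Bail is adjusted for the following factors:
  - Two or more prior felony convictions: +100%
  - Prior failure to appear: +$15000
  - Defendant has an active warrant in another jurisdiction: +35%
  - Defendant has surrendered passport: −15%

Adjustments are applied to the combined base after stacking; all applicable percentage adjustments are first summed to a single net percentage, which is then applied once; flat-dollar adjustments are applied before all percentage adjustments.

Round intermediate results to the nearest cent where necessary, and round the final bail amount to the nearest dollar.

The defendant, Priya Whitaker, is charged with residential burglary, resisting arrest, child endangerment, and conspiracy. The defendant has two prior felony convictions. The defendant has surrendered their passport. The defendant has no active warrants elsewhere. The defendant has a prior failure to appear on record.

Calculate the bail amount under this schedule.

$251976

Base amounts from the schedule: residential burglary $58000; resisting arrest $3500; child endangerment $88500; conspiracy $37600.
Stacking rule: highest base plus 33% of each additional charge. Highest is child endangerment at $88500. Additional: $58000 × 33% = $19140; $3500 × 33% = $1155; $37600 × 33% = $12408. Combined base = $88500 + $32703 = $121203.
Prior failure to appear (+$15000 flat): $121203 + $15000 = $136203.
Net percentage adjustment: +100% −15% = +85%. $136203 × 1.85 = $251975.55.
Rounded to the nearest dollar: $251976.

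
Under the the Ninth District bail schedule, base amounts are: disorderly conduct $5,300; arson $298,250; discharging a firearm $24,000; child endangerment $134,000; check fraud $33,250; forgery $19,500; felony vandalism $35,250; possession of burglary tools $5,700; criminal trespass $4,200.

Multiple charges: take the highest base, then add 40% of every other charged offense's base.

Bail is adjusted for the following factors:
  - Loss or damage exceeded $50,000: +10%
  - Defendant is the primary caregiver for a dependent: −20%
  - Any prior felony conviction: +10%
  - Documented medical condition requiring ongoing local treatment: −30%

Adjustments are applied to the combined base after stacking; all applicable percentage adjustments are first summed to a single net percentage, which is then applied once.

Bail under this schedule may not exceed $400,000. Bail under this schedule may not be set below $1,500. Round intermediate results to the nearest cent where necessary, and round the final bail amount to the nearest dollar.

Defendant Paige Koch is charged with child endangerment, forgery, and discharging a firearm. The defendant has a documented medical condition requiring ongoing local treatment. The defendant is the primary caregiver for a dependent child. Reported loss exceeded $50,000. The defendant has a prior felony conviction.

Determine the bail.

$105,980

Base amounts from the schedule: child endangerment $134,000; forgery $19,500; discharging a firearm $24,000.
Stacking rule: highest base plus 40% of each additional charge. Highest is child endangerment at $134,000. Additional: $19,500 × 40% = $7,800; $24,000 × 40% = $9,600. Combined base = $134,000 + $17,400 = $151,400.
Net percentage adjustment: +10% −20% +10% −30% = −30%. $151,400 × 0.7 = $105,980.
$105,980 is within the $400,000 maximum.
$105,980 is at or above the $1,500 minimum.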